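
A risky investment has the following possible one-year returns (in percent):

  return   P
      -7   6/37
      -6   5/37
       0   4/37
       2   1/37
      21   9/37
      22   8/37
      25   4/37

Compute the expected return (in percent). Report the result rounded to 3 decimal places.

E[X] = (6/37)·(-7) + (5/37)·(-6) + (4/37)·0 + (1/37)·2 + (9/37)·21 + (8/37)·22 + (4/37)·25
     = 395/37 ≈ 10.676

10.676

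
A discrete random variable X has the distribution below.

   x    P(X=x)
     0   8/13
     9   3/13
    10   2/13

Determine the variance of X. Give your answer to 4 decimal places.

21.0059

E[X] = (8/13)·0 + (3/13)·9 + (2/13)·10 = 47/13
E[X²] = (8/13)·0 + (3/13)·81 + (2/13)·100 = 443/13
Var(X) = 443/13 − (47/13)² = 3550/169 ≈ 21.0059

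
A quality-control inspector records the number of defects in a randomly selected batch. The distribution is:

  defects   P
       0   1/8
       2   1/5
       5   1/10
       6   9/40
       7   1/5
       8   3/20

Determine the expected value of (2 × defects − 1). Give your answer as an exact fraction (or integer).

E[2x-1] = (1/8)·(-1) + (1/5)·3 + (1/10)·9 + (9/40)·11 + (1/5)·13 + (3/20)·15
     = 87/10

87/10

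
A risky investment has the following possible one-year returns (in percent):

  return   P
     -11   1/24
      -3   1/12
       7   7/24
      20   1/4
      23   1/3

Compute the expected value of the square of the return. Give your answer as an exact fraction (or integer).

3557/12

E[X²] = (1/24)·121 + (1/12)·9 + (7/24)·49 + (1/4)·400 + (1/3)·529
     = 3557/12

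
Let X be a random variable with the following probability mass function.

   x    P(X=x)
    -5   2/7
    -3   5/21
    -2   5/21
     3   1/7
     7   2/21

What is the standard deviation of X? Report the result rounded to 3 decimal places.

E[X] = -32/21, E[X²] = 340/21
Var(X) = E[X²] − (E[X])² = 340/21 − 1024/441 = 6116/441
SD(X) = √(6116/441) ≈ 3.724

3.724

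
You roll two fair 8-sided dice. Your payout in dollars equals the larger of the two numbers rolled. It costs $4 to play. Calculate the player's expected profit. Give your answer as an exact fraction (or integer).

29/16 dollars

Distribution of the larger of the two numbers rolled: 1 w.p. 1/64, 2 w.p. 3/64, 3 w.p. 5/64, 4 w.p. 7/64, 5 w.p. 9/64, 6 w.p. 11/64, …
E[payout] = (1/64)·1 + (3/64)·2 + (5/64)·3 + (7/64)·4 + (9/64)·5 + (11/64)·6 + (13/64)·7 + (15/64)·8 = 93/16
Expected profit = 93/16 − 4 = 29/16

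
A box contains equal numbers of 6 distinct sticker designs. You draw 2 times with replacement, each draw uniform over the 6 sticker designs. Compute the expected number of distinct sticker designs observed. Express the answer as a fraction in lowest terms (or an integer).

Let Xⱼ=1 if type j appears at least once. P(Xⱼ=1) = 1 − ((6−1)/6)^2 = 11/36.
E[#distinct] = 6·11/36 = 11/6.

11/6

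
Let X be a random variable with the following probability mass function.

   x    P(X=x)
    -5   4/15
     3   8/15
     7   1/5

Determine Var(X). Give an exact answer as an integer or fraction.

832/45

E[X] = (4/15)·(-5) + (8/15)·3 + (1/5)·7 = 5/3
E[X²] = (4/15)·25 + (8/15)·9 + (1/5)·49 = 319/15
Var(X) = 319/15 − (5/3)² = 832/45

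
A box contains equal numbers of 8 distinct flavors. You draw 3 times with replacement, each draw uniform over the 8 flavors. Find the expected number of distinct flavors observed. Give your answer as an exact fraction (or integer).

Let Xⱼ=1 if type j appears at least once. P(Xⱼ=1) = 1 − ((8−1)/8)^3 = 169/512.
E[#distinct] = 8·169/512 = 169/64.

169/64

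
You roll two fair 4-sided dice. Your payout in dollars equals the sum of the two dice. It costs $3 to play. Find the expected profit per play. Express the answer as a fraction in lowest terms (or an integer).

Distribution of the sum of the two dice: 2 w.p. 1/16, 3 w.p. 1/8, 4 w.p. 3/16, 5 w.p. 1/4, 6 w.p. 3/16, 7 w.p. 1/8, …
E[payout] = (1/16)·2 + (1/8)·3 + (3/16)·4 + (1/4)·5 + (3/16)·6 + (1/8)·7 + (1/16)·8 = 5
Expected profit = 5 − 3 = 2

$2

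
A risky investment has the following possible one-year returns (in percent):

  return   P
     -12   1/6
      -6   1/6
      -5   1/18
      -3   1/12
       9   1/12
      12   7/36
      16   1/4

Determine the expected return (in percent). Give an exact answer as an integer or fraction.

E[X] = (1/6)·(-12) + (1/6)·(-6) + (1/18)·(-5) + (1/12)·(-3) + (1/12)·9 + (7/36)·12 + (1/4)·16
     = 32/9

32/9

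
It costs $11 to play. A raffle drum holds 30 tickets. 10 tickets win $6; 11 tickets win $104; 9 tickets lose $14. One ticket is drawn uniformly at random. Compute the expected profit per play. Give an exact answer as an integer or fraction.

374/15 dollars

E[payout] = (10/30)·6 + (11/30)·104 + (9/30)·(-14) = 539/15
Expected profit = 539/15 − 11 = 374/15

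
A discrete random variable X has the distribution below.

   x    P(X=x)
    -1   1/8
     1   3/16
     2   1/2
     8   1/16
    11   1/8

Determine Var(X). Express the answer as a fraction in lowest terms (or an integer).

3279/256

E[X] = (1/8)·(-1) + (3/16)·1 + (1/2)·2 + (1/16)·8 + (1/8)·11 = 47/16
E[X²] = (1/8)·1 + (3/16)·1 + (1/2)·4 + (1/16)·64 + (1/8)·121 = 343/16
Var(X) = 343/16 − (47/16)² = 3279/256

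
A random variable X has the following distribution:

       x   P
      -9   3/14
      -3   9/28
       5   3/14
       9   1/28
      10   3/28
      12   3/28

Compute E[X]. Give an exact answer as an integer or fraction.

E[X] = (3/14)·(-9) + (9/28)·(-3) + (3/14)·5 + (1/28)·9 + (3/28)·10 + (3/28)·12
     = 6/7

6/7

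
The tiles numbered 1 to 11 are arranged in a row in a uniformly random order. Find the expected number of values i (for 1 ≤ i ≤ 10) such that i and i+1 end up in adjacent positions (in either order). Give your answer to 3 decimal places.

1.818

For each i ∈ {1,…,10}, let Xᵢ = 1 if i and i+1 are adjacent. P(Xᵢ=1) = 2·(11−1)!/11! = 2/11.
By linearity, E[ΣXᵢ] = (10)·(2/11) = 20/11.
≈ 1.818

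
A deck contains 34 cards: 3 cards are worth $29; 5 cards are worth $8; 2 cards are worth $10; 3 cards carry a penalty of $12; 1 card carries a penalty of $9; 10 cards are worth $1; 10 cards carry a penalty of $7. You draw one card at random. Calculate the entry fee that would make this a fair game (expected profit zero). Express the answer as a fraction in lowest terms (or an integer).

21/17 dollars

E[payout] = (3/34)·29 + (5/34)·8 + (2/34)·10 + (3/34)·(-12) + (1/34)·(-9) + (10/34)·1 + (10/34)·(-7) = 21/17
Fair fee = E[payout] = 21/17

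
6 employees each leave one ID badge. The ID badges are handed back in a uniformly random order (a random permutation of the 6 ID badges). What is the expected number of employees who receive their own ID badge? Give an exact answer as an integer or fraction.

1

Let Xᵢ = 1 if person i gets their own ID badge. For each i, P(Xᵢ=1) = 1/6.
By linearity of expectation, E[X₁+…+X_6] = 6·(1/6) = 1.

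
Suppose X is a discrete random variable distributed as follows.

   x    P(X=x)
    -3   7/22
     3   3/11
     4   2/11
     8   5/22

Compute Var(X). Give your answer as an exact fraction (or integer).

8213/484

E[X] = (7/22)·(-3) + (3/11)·3 + (2/11)·4 + (5/22)·8 = 53/22
E[X²] = (7/22)·9 + (3/11)·9 + (2/11)·16 + (5/22)·64 = 501/22
Var(X) = 501/22 − (53/22)² = 8213/484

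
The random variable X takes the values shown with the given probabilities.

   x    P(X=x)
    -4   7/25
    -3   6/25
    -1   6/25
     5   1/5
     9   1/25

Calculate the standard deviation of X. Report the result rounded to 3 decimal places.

3.821

E[X] = -18/25, E[X²] = 378/25
Var(X) = E[X²] − (E[X])² = 378/25 − 324/625 = 9126/625
SD(X) = √(9126/625) ≈ 3.821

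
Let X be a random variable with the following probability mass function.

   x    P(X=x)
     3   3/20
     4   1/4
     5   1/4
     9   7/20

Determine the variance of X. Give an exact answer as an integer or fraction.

2291/400

E[X] = (3/20)·3 + (1/4)·4 + (1/4)·5 + (7/20)·9 = 117/20
E[X²] = (3/20)·9 + (1/4)·16 + (1/4)·25 + (7/20)·81 = 799/20
Var(X) = 799/20 − (117/20)² = 2291/400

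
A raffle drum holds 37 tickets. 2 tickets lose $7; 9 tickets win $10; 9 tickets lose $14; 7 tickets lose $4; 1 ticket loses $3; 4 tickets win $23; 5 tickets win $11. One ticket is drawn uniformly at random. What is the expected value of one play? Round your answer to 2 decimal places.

$1.78

E[payout] = (2/37)·(-7) + (9/37)·10 + (9/37)·(-14) + (7/37)·(-4) + (1/37)·(-3) + (4/37)·23 + (5/37)·11 = 66/37
≈ $1.78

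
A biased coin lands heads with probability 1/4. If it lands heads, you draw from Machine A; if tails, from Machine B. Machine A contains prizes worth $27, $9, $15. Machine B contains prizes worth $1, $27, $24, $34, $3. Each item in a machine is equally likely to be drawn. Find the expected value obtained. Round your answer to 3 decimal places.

$17.600

E[X | Machine A] = (27 + 9 + 15)/3 = 17
E[X | Machine B] = (1 + 27 + 24 + 34 + 3)/5 = 89/5
E[X] = (1/4)·17 + (3/4)·89/5 = 88/5 ≈ 17.600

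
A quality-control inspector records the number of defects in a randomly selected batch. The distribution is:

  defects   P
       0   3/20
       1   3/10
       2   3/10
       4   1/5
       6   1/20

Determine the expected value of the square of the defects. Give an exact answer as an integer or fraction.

13/2

E[X²] = (3/20)·0 + (3/10)·1 + (3/10)·4 + (1/5)·16 + (1/20)·36
     = 13/2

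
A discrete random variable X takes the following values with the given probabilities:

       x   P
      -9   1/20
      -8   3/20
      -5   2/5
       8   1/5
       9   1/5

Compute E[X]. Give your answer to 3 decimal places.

-0.250

E[X] = (1/20)·(-9) + (3/20)·(-8) + (2/5)·(-5) + (1/5)·8 + (1/5)·9
     = -1/4 ≈ -0.250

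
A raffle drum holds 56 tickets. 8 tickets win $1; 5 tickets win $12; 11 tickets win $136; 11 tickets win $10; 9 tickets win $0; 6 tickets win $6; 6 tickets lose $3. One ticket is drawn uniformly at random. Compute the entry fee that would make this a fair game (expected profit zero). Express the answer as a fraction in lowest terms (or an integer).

423/14 dollars

E[payout] = (8/56)·1 + (5/56)·12 + (11/56)·136 + (11/56)·10 + (9/56)·0 + (6/56)·6 + (6/56)·(-3) = 423/14
Fair fee = E[payout] = 423/14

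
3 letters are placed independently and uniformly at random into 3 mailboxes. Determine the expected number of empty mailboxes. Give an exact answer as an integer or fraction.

Let Xⱼ=1 if mailbox j is empty. P(Xⱼ=1) = ((3-1)/3)^3 = 8/27.
By linearity, E[#empty] = 3·8/27 = 8/9.

8/9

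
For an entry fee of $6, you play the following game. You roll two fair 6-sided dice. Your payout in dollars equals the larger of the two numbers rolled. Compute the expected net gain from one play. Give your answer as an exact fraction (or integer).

Distribution of the larger of the two numbers rolled: 1 w.p. 1/36, 2 w.p. 1/12, 3 w.p. 5/36, 4 w.p. 7/36, 5 w.p. 1/4, 6 w.p. 11/36
E[payout] = (1/36)·1 + (1/12)·2 + (5/36)·3 + (7/36)·4 + (1/4)·5 + (11/36)·6 = 161/36
Expected profit = 161/36 − 6 = -55/36

-55/36 dollars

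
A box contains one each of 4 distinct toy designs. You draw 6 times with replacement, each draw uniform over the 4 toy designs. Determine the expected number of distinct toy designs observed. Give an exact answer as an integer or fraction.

Let Xⱼ=1 if type j appears at least once. P(Xⱼ=1) = 1 − ((4−1)/4)^6 = 3367/4096.
E[#distinct] = 4·3367/4096 = 3367/1024.

3367/1024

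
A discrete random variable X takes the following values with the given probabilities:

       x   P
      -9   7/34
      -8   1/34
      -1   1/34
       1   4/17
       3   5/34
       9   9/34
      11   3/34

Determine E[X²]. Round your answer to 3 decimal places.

52.265

E[X²] = (7/34)·81 + (1/34)·64 + (1/34)·1 + (4/17)·1 + (5/34)·9 + (9/34)·81 + (3/34)·121
     = 1777/34 ≈ 52.265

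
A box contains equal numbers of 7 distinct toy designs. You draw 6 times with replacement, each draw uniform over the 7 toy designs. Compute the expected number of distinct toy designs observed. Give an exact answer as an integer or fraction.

Let Xⱼ=1 if type j appears at least once. P(Xⱼ=1) = 1 − ((7−1)/7)^6 = 70993/117649.
E[#distinct] = 7·70993/117649 = 70993/16807.

70993/16807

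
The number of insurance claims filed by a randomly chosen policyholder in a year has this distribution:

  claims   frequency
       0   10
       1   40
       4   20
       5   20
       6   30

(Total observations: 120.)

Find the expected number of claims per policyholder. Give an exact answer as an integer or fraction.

10/3

Total = 120, so P(claims=0) = 10/120, etc.
E[X] = (1/12)·0 + (1/3)·1 + (1/6)·4 + (1/6)·5 + (1/4)·6
     = 10/3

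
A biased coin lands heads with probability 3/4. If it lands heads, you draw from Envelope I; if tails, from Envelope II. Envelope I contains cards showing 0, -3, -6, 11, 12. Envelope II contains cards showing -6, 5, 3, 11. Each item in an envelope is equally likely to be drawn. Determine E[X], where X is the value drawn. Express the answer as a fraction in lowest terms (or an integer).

233/80

E[X | Envelope I] = (0 − 3 − 6 + 11 + 12)/5 = 14/5
E[X | Envelope II] = (-6 + 5 + 3 + 11)/4 = 13/4
E[X] = (3/4)·14/5 + (1/4)·13/4 = 233/80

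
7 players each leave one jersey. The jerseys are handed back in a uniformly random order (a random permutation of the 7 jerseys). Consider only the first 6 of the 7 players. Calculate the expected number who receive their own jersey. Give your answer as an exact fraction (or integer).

6/7

Let Xᵢ = 1 if person i gets their own jersey. For each i, P(Xᵢ=1) = 1/7.
By linearity of expectation, E[X₁+…+X_6] = 6·(1/7) = 6/7.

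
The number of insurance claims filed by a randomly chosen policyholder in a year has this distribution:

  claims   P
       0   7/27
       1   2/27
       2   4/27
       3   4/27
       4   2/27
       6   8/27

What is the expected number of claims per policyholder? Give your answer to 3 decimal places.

2.889

E[X] = (7/27)·0 + (2/27)·1 + (4/27)·2 + (4/27)·3 + (2/27)·4 + (8/27)·6
     = 26/9 ≈ 2.889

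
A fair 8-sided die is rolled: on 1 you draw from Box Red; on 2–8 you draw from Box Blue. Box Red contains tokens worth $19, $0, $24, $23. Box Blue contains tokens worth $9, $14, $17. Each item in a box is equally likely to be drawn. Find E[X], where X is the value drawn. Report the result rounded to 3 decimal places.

$13.729

E[X | Box Red] = (19 + 0 + 24 + 23)/4 = 33/2
E[X | Box Blue] = (9 + 14 + 17)/3 = 40/3
E[X] = (1/8)·33/2 + (7/8)·40/3 = 659/48 ≈ 13.729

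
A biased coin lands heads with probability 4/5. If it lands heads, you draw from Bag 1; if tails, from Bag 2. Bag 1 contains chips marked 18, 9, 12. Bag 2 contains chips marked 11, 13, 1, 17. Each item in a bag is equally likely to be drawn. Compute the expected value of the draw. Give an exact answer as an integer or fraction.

25/2

E[X | Bag 1] = (18 + 9 + 12)/3 = 13
E[X | Bag 2] = (11 + 13 + 1 + 17)/4 = 21/2
E[X] = (4/5)·13 + (1/5)·21/2 = 25/2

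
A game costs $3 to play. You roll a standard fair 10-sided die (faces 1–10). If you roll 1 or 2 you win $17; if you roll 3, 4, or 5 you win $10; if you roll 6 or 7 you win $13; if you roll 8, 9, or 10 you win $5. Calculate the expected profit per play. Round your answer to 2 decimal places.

E[payout] = (3/10)·5 + (3/10)·10 + (1/5)·13 + (1/5)·17 = 21/2
Expected profit = 21/2 − 3 = 15/2 ≈ $7.50

$7.50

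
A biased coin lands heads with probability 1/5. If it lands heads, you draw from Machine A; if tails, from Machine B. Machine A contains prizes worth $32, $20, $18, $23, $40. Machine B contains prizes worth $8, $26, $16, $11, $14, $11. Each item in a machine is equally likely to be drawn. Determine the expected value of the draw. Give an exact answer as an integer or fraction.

1259/75 dollars

E[X | Machine A] = (32 + 20 + 18 + 23 + 40)/5 = 133/5
E[X | Machine B] = (8 + 26 + 16 + 11 + 14 + 11)/6 = 43/3
E[X] = (1/5)·133/5 + (4/5)·43/3 = 1259/75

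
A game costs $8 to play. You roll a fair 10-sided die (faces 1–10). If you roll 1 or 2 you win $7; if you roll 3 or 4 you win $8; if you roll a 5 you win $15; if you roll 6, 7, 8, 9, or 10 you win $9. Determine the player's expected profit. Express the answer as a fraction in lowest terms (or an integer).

E[payout] = (1/5)·7 + (1/5)·8 + (1/2)·9 + (1/10)·15 = 9
Expected profit = 9 − 8 = 1

$1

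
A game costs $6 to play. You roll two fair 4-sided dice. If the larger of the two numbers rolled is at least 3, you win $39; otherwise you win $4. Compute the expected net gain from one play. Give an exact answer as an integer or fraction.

E[payout] = (1/4)·4 + (3/4)·39 = 121/4
Expected profit = 121/4 − 6 = 97/4

97/4 dollars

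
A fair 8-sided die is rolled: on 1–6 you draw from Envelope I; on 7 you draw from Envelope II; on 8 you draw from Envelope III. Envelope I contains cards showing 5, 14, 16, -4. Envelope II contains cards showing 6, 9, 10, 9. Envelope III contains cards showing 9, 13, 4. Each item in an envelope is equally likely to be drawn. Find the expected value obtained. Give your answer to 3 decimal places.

7.958

E[X | Envelope I] = (5 + 14 + 16 − 4)/4 = 31/4
E[X | Envelope II] = (6 + 9 + 10 + 9)/4 = 17/2
E[X | Envelope III] = (9 + 13 + 4)/3 = 26/3
E[X] = (3/4)·31/4 + (1/8)·17/2 + (1/8)·26/3 = 191/24 ≈ 7.958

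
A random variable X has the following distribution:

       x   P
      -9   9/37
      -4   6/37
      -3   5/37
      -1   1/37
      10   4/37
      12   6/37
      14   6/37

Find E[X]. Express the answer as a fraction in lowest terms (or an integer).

E[X] = (9/37)·(-9) + (6/37)·(-4) + (5/37)·(-3) + (1/37)·(-1) + (4/37)·10 + (6/37)·12 + (6/37)·14
     = 75/37

75/37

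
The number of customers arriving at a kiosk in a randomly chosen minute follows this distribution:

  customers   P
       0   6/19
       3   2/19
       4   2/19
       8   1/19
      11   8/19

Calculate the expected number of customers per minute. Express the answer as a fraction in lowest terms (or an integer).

110/19

E[X] = (6/19)·0 + (2/19)·3 + (2/19)·4 + (1/19)·8 + (8/19)·11
     = 110/19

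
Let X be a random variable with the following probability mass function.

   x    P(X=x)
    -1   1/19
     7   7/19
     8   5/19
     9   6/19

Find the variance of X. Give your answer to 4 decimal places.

E[X] = (1/19)·(-1) + (7/19)·7 + (5/19)·8 + (6/19)·9 = 142/19
E[X²] = (1/19)·1 + (7/19)·49 + (5/19)·64 + (6/19)·81 = 1150/19
Var(X) = 1150/19 − (142/19)² = 1686/361 ≈ 4.6704

4.6704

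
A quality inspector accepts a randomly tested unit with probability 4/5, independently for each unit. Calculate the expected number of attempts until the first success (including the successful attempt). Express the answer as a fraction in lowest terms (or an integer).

For a geometric distribution, E[trials] = 1/p = 1/(4/5) = 5/4.

5/4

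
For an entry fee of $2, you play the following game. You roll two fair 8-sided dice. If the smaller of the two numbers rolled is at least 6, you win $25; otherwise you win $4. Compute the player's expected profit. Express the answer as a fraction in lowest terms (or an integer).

317/64 dollars

E[payout] = (55/64)·4 + (9/64)·25 = 445/64
Expected profit = 445/64 − 2 = 317/64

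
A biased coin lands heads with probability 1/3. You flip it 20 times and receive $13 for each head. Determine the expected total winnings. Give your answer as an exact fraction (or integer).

260/3 dollars

E[#heads] = 20·1/3 = 20/3 (linearity over flips).
E[winnings] = 13·20/3 = 260/3.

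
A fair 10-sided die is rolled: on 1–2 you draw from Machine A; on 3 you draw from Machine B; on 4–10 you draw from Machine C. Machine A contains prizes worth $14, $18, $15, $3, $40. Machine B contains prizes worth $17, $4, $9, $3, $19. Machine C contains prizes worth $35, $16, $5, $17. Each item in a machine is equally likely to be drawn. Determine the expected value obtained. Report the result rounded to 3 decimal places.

E[X | Machine A] = (14 + 18 + 15 + 3 + 40)/5 = 18
E[X | Machine B] = (17 + 4 + 9 + 3 + 19)/5 = 52/5
E[X | Machine C] = (35 + 16 + 5 + 17)/4 = 73/4
E[X] = (1/5)·18 + (1/10)·52/5 + (7/10)·73/4 = 3483/200 ≈ 17.415

$17.415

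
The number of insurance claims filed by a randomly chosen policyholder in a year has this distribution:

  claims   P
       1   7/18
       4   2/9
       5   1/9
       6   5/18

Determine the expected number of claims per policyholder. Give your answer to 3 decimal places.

3.500

E[X] = (7/18)·1 + (2/9)·4 + (1/9)·5 + (5/18)·6
     = 7/2 ≈ 3.500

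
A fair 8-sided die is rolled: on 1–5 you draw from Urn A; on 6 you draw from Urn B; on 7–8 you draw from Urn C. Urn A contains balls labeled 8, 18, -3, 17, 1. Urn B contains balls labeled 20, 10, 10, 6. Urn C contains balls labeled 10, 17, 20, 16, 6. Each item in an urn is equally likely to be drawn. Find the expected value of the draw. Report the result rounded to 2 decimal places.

E[X | Urn A] = (8 + 18 − 3 + 17 + 1)/5 = 41/5
E[X | Urn B] = (20 + 10 + 10 + 6)/4 = 23/2
E[X | Urn C] = (10 + 17 + 20 + 16 + 6)/5 = 69/5
E[X] = (5/8)·41/5 + (1/8)·23/2 + (1/4)·69/5 = 801/80 ≈ 10.01

10.01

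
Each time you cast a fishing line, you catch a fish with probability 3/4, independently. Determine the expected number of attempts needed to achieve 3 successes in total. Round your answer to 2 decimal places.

By linearity (sum of 3 independent geometric waits), E[trials] = 3/p = 3/(3/4) = 4.
≈ 4.00

4.00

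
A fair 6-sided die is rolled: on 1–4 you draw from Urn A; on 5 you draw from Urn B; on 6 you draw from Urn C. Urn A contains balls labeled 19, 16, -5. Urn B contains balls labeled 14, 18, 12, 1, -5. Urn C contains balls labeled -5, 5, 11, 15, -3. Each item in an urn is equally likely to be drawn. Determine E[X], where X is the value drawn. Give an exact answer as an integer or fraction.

E[X | Urn A] = (19 + 16 − 5)/3 = 10
E[X | Urn B] = (14 + 18 + 12 + 1 − 5)/5 = 8
E[X | Urn C] = (-5 + 5 + 11 + 15 − 3)/5 = 23/5
E[X] = (2/3)·10 + (1/6)·8 + (1/6)·23/5 = 263/30

263/30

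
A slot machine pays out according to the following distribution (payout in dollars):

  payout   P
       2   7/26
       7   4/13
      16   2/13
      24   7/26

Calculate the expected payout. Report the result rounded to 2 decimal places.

$11.62

E[X] = (7/26)·2 + (4/13)·7 + (2/13)·16 + (7/26)·24
     = 151/13 ≈ 11.62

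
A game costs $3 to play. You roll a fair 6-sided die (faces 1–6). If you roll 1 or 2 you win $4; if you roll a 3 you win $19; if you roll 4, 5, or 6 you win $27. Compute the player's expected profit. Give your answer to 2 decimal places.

$15.00

E[payout] = (1/3)·4 + (1/6)·19 + (1/2)·27 = 18
Expected profit = 18 − 3 = 15 ≈ $15.00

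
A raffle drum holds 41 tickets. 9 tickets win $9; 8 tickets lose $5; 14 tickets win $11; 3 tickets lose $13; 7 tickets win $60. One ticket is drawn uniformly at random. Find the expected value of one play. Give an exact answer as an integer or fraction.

E[payout] = (9/41)·9 + (8/41)·(-5) + (14/41)·11 + (3/41)·(-13) + (7/41)·60 = 576/41

576/41 dollars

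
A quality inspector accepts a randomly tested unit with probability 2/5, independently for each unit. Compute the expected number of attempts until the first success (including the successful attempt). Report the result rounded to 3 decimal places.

For a geometric distribution, E[trials] = 1/p = 1/(2/5) = 5/2.
≈ 2.500

2.500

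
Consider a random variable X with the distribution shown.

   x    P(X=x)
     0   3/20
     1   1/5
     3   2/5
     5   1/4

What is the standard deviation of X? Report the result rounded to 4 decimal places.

E[X] = 53/20, E[X²] = 201/20
Var(X) = E[X²] − (E[X])² = 201/20 − 2809/400 = 1211/400
SD(X) = √(1211/400) ≈ 1.7400

1.7400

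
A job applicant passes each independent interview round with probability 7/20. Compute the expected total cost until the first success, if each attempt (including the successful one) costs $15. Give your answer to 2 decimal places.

E[#attempts] = 1/p = 20/7; E[cost] = 15·20/7 = 300/7.
≈ 42.86

$42.86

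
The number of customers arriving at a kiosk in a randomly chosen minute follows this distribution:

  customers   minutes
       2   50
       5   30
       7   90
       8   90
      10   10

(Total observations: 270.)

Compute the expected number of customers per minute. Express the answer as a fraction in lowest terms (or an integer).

170/27

Total = 270, so P(customers=2) = 50/270, etc.
E[X] = (5/27)·2 + (1/9)·5 + (1/3)·7 + (1/3)·8 + (1/27)·10
     = 170/27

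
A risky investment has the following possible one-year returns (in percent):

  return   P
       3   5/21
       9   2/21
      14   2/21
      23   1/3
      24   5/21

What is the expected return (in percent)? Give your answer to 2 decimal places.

E[X] = (5/21)·3 + (2/21)·9 + (2/21)·14 + (1/3)·23 + (5/21)·24
     = 114/7 ≈ 16.29

16.29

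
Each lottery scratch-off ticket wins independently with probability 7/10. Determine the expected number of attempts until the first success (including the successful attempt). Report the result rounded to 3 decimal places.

For a geometric distribution, E[trials] = 1/p = 1/(7/10) = 10/7.
≈ 1.429

1.429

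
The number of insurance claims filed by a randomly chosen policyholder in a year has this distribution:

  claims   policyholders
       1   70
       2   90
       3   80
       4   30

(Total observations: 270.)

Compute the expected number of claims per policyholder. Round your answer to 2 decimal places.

Total = 270, so P(claims=1) = 70/270, etc.
E[X] = (7/27)·1 + (1/3)·2 + (8/27)·3 + (1/9)·4
     = 61/27 ≈ 2.26

2.26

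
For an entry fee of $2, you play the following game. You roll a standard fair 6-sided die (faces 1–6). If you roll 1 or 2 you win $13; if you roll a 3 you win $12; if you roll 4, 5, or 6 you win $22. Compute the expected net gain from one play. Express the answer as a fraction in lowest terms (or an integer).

46/3 dollars

E[payout] = (1/6)·12 + (1/3)·13 + (1/2)·22 = 52/3
Expected profit = 52/3 − 2 = 46/3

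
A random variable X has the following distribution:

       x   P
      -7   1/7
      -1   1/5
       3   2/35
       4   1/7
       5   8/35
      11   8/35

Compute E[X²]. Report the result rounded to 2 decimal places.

43.37

E[X²] = (1/7)·49 + (1/5)·1 + (2/35)·9 + (1/7)·16 + (8/35)·25 + (8/35)·121
     = 1518/35 ≈ 43.37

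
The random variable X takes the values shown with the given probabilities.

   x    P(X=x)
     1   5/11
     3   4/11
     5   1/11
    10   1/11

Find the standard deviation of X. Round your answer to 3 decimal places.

E[X] = 32/11, E[X²] = 166/11
Var(X) = E[X²] − (E[X])² = 166/11 − 1024/121 = 802/121
SD(X) = √(802/121) ≈ 2.575

2.575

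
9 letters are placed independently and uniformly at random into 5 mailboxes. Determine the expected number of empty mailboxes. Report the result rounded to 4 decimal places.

Let Xⱼ=1 if mailbox j is empty. P(Xⱼ=1) = ((5-1)/5)^9 = 262144/1953125.
By linearity, E[#empty] = 5·262144/1953125 = 262144/390625.
≈ 0.6711

0.6711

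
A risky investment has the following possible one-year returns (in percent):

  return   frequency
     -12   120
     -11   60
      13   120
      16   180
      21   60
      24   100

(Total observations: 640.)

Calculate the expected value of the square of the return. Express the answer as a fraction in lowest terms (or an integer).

2187/8

Total = 640, so P(return=-12) = 120/640, etc.
E[X²] = (3/16)·144 + (3/32)·121 + (3/16)·169 + (9/32)·256 + (3/32)·441 + (5/32)·576
     = 2187/8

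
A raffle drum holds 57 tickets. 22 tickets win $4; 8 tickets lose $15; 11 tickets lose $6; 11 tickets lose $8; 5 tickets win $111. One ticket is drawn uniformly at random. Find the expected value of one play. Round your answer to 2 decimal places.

E[payout] = (22/57)·4 + (8/57)·(-15) + (11/57)·(-6) + (11/57)·(-8) + (5/57)·111 = 123/19
≈ $6.47

$6.47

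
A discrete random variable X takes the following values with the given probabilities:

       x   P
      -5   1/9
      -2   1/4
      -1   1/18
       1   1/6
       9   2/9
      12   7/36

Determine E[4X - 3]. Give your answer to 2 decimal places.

E[4x-3] = (1/9)·(-23) + (1/4)·(-11) + (1/18)·(-7) + (1/6)·1 + (2/9)·33 + (7/36)·45
     = 95/9 ≈ 10.56

10.56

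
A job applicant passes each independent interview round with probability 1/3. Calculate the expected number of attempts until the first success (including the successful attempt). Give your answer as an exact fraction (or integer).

3

For a geometric distribution, E[trials] = 1/p = 1/(1/3) = 3.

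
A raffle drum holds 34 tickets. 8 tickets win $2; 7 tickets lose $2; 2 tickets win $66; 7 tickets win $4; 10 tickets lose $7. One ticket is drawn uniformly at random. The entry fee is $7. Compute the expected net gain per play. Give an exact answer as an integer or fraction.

-73/17 dollars

E[payout] = (8/34)·2 + (7/34)·(-2) + (2/34)·66 + (7/34)·4 + (10/34)·(-7) = 46/17
Expected profit = 46/17 − 7 = -73/17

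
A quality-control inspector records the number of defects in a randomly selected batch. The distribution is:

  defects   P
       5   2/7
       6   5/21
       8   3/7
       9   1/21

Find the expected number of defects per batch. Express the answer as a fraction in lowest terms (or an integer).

47/7

E[X] = (2/7)·5 + (5/21)·6 + (3/7)·8 + (1/21)·9
     = 47/7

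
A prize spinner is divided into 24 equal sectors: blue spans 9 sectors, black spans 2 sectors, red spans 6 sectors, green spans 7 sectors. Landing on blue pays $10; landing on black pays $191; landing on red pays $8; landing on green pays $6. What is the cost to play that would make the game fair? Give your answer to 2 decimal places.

$23.42

E[payout] = (9/24)·10 + (2/24)·191 + (6/24)·8 + (7/24)·6 = 281/12
Fair fee = E[payout] = 281/12 ≈ $23.42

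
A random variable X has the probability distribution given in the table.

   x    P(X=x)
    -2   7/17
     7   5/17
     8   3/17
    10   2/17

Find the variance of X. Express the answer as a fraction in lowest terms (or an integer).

E[X] = (7/17)·(-2) + (5/17)·7 + (3/17)·8 + (2/17)·10 = 65/17
E[X²] = (7/17)·4 + (5/17)·49 + (3/17)·64 + (2/17)·100 = 665/17
Var(X) = 665/17 − (65/17)² = 7080/289

7080/289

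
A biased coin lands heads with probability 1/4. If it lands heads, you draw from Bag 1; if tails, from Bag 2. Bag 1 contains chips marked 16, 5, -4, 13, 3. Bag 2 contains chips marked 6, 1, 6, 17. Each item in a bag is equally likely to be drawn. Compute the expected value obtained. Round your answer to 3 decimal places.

E[X | Bag 1] = (16 + 5 − 4 + 13 + 3)/5 = 33/5
E[X | Bag 2] = (6 + 1 + 6 + 17)/4 = 15/2
E[X] = (1/4)·33/5 + (3/4)·15/2 = 291/40 ≈ 7.275

7.275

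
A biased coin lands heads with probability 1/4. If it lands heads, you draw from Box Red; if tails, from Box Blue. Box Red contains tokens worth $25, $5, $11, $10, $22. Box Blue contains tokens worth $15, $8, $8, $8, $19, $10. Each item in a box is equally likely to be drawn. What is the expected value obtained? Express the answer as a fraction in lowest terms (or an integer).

E[X | Box Red] = (25 + 5 + 11 + 10 + 22)/5 = 73/5
E[X | Box Blue] = (15 + 8 + 8 + 8 + 19 + 10)/6 = 34/3
E[X] = (1/4)·73/5 + (3/4)·34/3 = 243/20

243/20 dollars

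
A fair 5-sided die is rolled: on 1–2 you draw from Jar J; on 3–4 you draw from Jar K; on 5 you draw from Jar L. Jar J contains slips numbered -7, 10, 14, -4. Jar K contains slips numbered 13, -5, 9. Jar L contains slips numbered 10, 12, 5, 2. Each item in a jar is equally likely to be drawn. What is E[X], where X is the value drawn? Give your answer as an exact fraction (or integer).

E[X | Jar J] = (-7 + 10 + 14 − 4)/4 = 13/4
E[X | Jar K] = (13 − 5 + 9)/3 = 17/3
E[X | Jar L] = (10 + 12 + 5 + 2)/4 = 29/4
E[X] = (2/5)·13/4 + (2/5)·17/3 + (1/5)·29/4 = 301/60

301/60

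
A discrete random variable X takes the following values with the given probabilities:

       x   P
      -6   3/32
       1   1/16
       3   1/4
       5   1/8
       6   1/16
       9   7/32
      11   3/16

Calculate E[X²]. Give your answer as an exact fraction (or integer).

1647/32

E[X²] = (3/32)·36 + (1/16)·1 + (1/4)·9 + (1/8)·25 + (1/16)·36 + (7/32)·81 + (3/16)·121
     = 1647/32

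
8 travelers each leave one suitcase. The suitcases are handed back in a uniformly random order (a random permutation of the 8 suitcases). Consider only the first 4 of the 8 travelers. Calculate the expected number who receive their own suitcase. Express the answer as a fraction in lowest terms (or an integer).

1/2

Let Xᵢ = 1 if person i gets their own suitcase. For each i, P(Xᵢ=1) = 1/8.
By linearity of expectation, E[X₁+…+X_4] = 4·(1/8) = 1/2.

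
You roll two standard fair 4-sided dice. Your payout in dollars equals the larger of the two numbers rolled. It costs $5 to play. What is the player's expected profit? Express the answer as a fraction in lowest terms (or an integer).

-15/8 dollars

Distribution of the larger of the two numbers rolled: 1 w.p. 1/16, 2 w.p. 3/16, 3 w.p. 5/16, 4 w.p. 7/16
E[payout] = (1/16)·1 + (3/16)·2 + (5/16)·3 + (7/16)·4 = 25/8
Expected profit = 25/8 − 5 = -15/8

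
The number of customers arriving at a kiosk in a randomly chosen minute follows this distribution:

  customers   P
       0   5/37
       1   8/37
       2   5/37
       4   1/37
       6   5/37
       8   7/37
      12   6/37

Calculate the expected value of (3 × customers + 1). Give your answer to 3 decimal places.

15.595

E[3x+1] = (5/37)·1 + (8/37)·4 + (5/37)·7 + (1/37)·13 + (5/37)·19 + (7/37)·25 + (6/37)·37
     = 577/37 ≈ 15.595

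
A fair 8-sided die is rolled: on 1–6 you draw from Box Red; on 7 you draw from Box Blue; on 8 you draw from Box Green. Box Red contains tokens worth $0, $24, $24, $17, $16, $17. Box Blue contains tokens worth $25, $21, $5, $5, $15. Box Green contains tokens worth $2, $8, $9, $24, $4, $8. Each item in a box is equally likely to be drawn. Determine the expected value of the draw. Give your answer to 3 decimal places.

$15.171

E[X | Box Red] = (0 + 24 + 24 + 17 + 16 + 17)/6 = 49/3
E[X | Box Blue] = (25 + 21 + 5 + 5 + 15)/5 = 71/5
E[X | Box Green] = (2 + 8 + 9 + 24 + 4 + 8)/6 = 55/6
E[X] = (3/4)·49/3 + (1/8)·71/5 + (1/8)·55/6 = 3641/240 ≈ 15.171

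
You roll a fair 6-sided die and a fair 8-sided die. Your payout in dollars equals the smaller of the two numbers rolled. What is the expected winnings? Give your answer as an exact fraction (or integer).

Distribution of the smaller of the two numbers rolled: 1 w.p. 13/48, 2 w.p. 11/48, 3 w.p. 3/16, 4 w.p. 7/48, 5 w.p. 5/48, 6 w.p. 1/16
E[payout] = (13/48)·1 + (11/48)·2 + (3/16)·3 + (7/48)·4 + (5/48)·5 + (1/16)·6 = 133/48

133/48 dollars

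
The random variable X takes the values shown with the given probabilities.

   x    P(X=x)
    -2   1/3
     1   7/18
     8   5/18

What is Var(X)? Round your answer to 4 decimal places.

15.7191

E[X] = (1/3)·(-2) + (7/18)·1 + (5/18)·8 = 35/18
E[X²] = (1/3)·4 + (7/18)·1 + (5/18)·64 = 39/2
Var(X) = 39/2 − (35/18)² = 5093/324 ≈ 15.7191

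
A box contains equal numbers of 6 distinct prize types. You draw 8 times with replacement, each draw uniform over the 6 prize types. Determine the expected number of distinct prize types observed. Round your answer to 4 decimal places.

4.6046

Let Xⱼ=1 if type j appears at least once. P(Xⱼ=1) = 1 − ((6−1)/6)^8 = 1288991/1679616.
E[#distinct] = 6·1288991/1679616 = 1288991/279936.
≈ 4.6046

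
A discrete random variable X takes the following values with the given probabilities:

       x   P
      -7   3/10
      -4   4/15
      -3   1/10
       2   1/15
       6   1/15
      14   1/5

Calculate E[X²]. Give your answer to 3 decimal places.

61.733

E[X²] = (3/10)·49 + (4/15)·16 + (1/10)·9 + (1/15)·4 + (1/15)·36 + (1/5)·196
     = 926/15 ≈ 61.733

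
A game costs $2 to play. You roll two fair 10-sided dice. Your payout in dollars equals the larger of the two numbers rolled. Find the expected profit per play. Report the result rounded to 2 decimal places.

Distribution of the larger of the two numbers rolled: 1 w.p. 1/100, 2 w.p. 3/100, 3 w.p. 1/20, 4 w.p. 7/100, 5 w.p. 9/100, 6 w.p. 11/100, …
E[payout] = (1/100)·1 + (3/100)·2 + (1/20)·3 + (7/100)·4 + (9/100)·5 + (11/100)·6 + (13/100)·7 + (3/20)·8 + (17/100)·9 + (19/100)·10 = 143/20
Expected profit = 143/20 − 2 = 103/20 ≈ $5.15

$5.15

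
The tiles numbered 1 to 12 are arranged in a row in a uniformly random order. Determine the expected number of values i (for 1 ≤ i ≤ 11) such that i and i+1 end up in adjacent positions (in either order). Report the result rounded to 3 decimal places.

For each i ∈ {1,…,11}, let Xᵢ = 1 if i and i+1 are adjacent. P(Xᵢ=1) = 2·(12−1)!/12! = 2/12.
By linearity, E[ΣXᵢ] = (11)·(2/12) = 11/6.
≈ 1.833

1.833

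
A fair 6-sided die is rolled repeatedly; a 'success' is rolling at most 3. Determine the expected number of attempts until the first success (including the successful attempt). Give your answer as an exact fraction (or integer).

2

For a geometric distribution, E[trials] = 1/p = 1/(1/2) = 2.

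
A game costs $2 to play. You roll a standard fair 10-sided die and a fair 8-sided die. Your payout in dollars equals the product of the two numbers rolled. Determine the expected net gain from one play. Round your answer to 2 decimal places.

Distribution of the product of the two numbers rolled: 1 w.p. 1/80, 2 w.p. 1/40, 3 w.p. 1/40, 4 w.p. 3/80, 5 w.p. 1/40, 6 w.p. 1/20, …
E[payout] = (1/80)·1 + (1/40)·2 + (1/40)·3 + (3/80)·4 + (1/40)·5 + (1/20)·6 + (1/40)·7 + (1/20)·8 + (1/40)·9 + (3/80)·10 + (1/20)·12 + (1/40)·14 + (1/40)·15 + (3/80)·16 + (3/80)·18 + (3/80)·20 + (1/40)·21 + (1/20)·24 + (1/80)·25 + (1/80)·27 + (1/40)·28 + (3/80)·30 + (1/40)·32 + (1/40)·35 + (1/40)·36 + (3/80)·40 + (1/40)·42 + (1/80)·45 + (1/40)·48 + (1/80)·49 + (1/80)·50 + (1/80)·54 + (1/40)·56 + (1/80)·60 + (1/80)·63 + (1/80)·64 + (1/80)·70 + (1/80)·72 + (1/80)·80 = 99/4
Expected profit = 99/4 − 2 = 91/4 ≈ $22.75

$22.75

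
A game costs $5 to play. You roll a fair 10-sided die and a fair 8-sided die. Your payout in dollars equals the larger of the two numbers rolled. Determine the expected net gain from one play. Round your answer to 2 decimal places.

Distribution of the larger of the two numbers rolled: 1 w.p. 1/80, 2 w.p. 3/80, 3 w.p. 1/16, 4 w.p. 7/80, 5 w.p. 9/80, 6 w.p. 11/80, …
E[payout] = (1/80)·1 + (3/80)·2 + (1/16)·3 + (7/80)·4 + (9/80)·5 + (11/80)·6 + (13/80)·7 + (3/16)·8 + (1/10)·9 + (1/10)·10 = 131/20
Expected profit = 131/20 − 5 = 31/20 ≈ $1.55

$1.55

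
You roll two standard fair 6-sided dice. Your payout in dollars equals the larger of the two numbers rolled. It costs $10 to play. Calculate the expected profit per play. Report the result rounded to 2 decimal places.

-$5.53

Distribution of the larger of the two numbers rolled: 1 w.p. 1/36, 2 w.p. 1/12, 3 w.p. 5/36, 4 w.p. 7/36, 5 w.p. 1/4, 6 w.p. 11/36
E[payout] = (1/36)·1 + (1/12)·2 + (5/36)·3 + (7/36)·4 + (1/4)·5 + (11/36)·6 = 161/36
Expected profit = 161/36 − 10 = -199/36 ≈ -$5.53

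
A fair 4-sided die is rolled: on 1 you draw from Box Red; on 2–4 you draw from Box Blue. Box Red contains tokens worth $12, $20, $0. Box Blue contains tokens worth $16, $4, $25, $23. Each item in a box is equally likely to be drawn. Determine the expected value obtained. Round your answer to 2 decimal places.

$15.42

E[X | Box Red] = (12 + 20 + 0)/3 = 32/3
E[X | Box Blue] = (16 + 4 + 25 + 23)/4 = 17
E[X] = (1/4)·32/3 + (3/4)·17 = 185/12 ≈ 15.42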